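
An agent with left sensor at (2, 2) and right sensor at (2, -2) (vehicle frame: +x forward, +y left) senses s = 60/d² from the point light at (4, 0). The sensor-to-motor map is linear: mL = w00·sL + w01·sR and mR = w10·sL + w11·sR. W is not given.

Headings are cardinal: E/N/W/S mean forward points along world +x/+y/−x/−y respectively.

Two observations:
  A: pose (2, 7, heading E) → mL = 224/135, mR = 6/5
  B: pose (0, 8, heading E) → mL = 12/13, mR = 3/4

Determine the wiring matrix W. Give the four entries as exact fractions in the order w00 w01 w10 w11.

obs A: pose=(2,7,E) → sL=20/27, sR=12/5, mL=224/135, mR=6/5
obs B: pose=(0,8,E) → sL=15/26, sR=3/2, mL=12/13, mR=3/4
sensor matrix S = [[20/27, 12/5], [15/26, 3/2]]; det S = -32/117
solve [mL_A; mL_B] = S·[w00; w01] and [mR_A; mR_B] = S·[w10; w11]:
  w00 = -1, w01 = 1, w10 = 0, w11 = 1/2

-1 1 0 1/2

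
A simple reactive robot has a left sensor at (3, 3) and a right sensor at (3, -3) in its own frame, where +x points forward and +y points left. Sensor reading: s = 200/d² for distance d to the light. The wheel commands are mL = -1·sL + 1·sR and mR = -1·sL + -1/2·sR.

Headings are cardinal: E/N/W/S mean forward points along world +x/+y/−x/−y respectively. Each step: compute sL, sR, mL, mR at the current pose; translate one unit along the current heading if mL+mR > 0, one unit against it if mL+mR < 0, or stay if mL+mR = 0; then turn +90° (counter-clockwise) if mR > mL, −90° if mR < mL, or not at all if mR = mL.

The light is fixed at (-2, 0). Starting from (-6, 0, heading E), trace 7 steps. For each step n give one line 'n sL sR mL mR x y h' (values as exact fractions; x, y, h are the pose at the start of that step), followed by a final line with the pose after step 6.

0 20 20 0 -30 -6 0 E
1 200/13 200/73 -12000/949 -15900/949 -7 0 S
2 50/17 5/2 -15/34 -285/68 -7 1 W
3 40/13 200/17 1920/221 -1980/221 -6 1 N
4 20 20 0 -30 -6 0 E
5 200/13 200/73 -12000/949 -15900/949 -7 0 S
6 50/17 5/2 -15/34 -285/68 -7 1 W
final -6 1 N

n=0: pose=(-6,0,E); sL=20, sR=20; mL=0, mR=-30; mL+mR=-30 → advance -1; mR−mL=-30 → turn -1·90°
n=1: pose=(-7,0,S); sL=200/13, sR=200/73; mL=-12000/949, mR=-15900/949; mL+mR=-27900/949 → advance -1; mR−mL=-300/73 → turn -1·90°
n=2: pose=(-7,1,W); sL=50/17, sR=5/2; mL=-15/34, mR=-285/68; mL+mR=-315/68 → advance -1; mR−mL=-15/4 → turn -1·90°
n=3: pose=(-6,1,N); sL=40/13, sR=200/17; mL=1920/221, mR=-1980/221; mL+mR=-60/221 → advance -1; mR−mL=-300/17 → turn -1·90°
n=4: pose=(-6,0,E); sL=20, sR=20; mL=0, mR=-30; mL+mR=-30 → advance -1; mR−mL=-30 → turn -1·90°
n=5: pose=(-7,0,S); sL=200/13, sR=200/73; mL=-12000/949, mR=-15900/949; mL+mR=-27900/949 → advance -1; mR−mL=-300/73 → turn -1·90°
n=6: pose=(-7,1,W); sL=50/17, sR=5/2; mL=-15/34, mR=-285/68; mL+mR=-315/68 → advance -1; mR−mL=-15/4 → turn -1·90°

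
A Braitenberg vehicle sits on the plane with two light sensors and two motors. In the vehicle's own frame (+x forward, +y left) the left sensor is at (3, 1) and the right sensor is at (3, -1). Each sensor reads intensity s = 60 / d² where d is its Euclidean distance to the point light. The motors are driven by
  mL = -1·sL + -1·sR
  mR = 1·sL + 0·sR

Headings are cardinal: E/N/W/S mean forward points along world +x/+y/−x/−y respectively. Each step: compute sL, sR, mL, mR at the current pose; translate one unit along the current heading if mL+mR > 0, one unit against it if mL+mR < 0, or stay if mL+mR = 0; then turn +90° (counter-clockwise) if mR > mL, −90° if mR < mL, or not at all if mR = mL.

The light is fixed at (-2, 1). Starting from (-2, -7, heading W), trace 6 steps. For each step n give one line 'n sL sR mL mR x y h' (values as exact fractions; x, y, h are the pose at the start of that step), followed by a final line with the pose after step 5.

0 2/3 30/29 -148/87 2/3 -2 -7 W
1 12/25 60/121 -2952/3025 12/25 -1 -7 S
2 15/13 3/4 -99/52 15/13 -1 -6 E
3 60/17 60/17 -120/17 60/17 -2 -6 N
4 2/3 30/29 -148/87 2/3 -2 -7 W
5 12/25 60/121 -2952/3025 12/25 -1 -7 S
final -1 -6 E

n=0: pose=(-2,-7,W); sL=2/3, sR=30/29; mL=-148/87, mR=2/3; mL+mR=-30/29 → advance -1; mR−mL=206/87 → turn +1·90°
n=1: pose=(-1,-7,S); sL=12/25, sR=60/121; mL=-2952/3025, mR=12/25; mL+mR=-60/121 → advance -1; mR−mL=4404/3025 → turn +1·90°
n=2: pose=(-1,-6,E); sL=15/13, sR=3/4; mL=-99/52, mR=15/13; mL+mR=-3/4 → advance -1; mR−mL=159/52 → turn +1·90°
n=3: pose=(-2,-6,N); sL=60/17, sR=60/17; mL=-120/17, mR=60/17; mL+mR=-60/17 → advance -1; mR−mL=180/17 → turn +1·90°
n=4: pose=(-2,-7,W); sL=2/3, sR=30/29; mL=-148/87, mR=2/3; mL+mR=-30/29 → advance -1; mR−mL=206/87 → turn +1·90°
n=5: pose=(-1,-7,S); sL=12/25, sR=60/121; mL=-2952/3025, mR=12/25; mL+mR=-60/121 → advance -1; mR−mL=4404/3025 → turn +1·90°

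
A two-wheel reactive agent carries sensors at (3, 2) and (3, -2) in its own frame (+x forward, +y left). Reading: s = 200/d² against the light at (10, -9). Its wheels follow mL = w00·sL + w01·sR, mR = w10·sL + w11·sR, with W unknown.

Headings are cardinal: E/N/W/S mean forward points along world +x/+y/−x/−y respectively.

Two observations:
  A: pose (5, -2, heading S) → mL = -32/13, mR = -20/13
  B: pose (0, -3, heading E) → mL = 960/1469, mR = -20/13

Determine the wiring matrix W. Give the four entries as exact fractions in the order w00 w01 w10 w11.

obs A: pose=(5,-2,S) → sL=8, sR=40/13, mL=-32/13, mR=-20/13
obs B: pose=(0,-3,E) → sL=200/113, sR=40/13, mL=960/1469, mR=-20/13
sensor matrix S = [[8, 40/13], [200/113, 40/13]]; det S = 28160/1469
solve [mL_A; mL_B] = S·[w00; w01] and [mR_A; mR_B] = S·[w10; w11]:
  w00 = -1/2, w01 = 1/2, w10 = 0, w11 = -1/2

-1/2 1/2 0 -1/2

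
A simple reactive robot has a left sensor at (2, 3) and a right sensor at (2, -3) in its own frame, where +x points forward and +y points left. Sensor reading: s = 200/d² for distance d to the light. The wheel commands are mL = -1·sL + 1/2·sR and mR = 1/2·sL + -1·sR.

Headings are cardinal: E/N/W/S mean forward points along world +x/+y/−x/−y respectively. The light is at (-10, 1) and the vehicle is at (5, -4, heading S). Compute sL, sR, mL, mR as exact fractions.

200/373 200/193 -1300/71989 -55300/71989

left sensor world pos  = (8, -6); dL² = 373
right sensor world pos = (2, -6); dR² = 193
sL = 200/373 = 200/373
sR = 200/193 = 200/193
mL = -1·sL + 1/2·sR = -1300/71989
mR = 1/2·sL + -1·sR = -55300/71989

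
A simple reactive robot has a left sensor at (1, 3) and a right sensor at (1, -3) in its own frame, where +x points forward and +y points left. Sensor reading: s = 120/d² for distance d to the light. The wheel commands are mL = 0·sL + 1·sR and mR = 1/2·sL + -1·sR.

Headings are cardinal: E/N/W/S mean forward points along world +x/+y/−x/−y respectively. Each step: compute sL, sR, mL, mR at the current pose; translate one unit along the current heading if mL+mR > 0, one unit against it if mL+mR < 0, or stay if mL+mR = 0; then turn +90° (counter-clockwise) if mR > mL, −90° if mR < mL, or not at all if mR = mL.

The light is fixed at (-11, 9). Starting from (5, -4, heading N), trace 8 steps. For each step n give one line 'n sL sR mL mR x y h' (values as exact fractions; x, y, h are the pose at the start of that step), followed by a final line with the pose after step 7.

n=0: pose=(5,-4,N); sL=120/313, sR=24/101; mL=24/101, mR=-1452/31613; mL+mR=60/313 → advance +1; mR−mL=-8964/31613 → turn -1·90°
n=1: pose=(5,-3,E); sL=12/37, sR=60/257; mL=60/257, mR=-678/9509; mL+mR=6/37 → advance +1; mR−mL=-2898/9509 → turn -1·90°
n=2: pose=(6,-3,S); sL=120/569, sR=24/73; mL=24/73, mR=-9276/41537; mL+mR=60/569 → advance +1; mR−mL=-22932/41537 → turn -1·90°
n=3: pose=(6,-4,W); sL=15/64, sR=30/89; mL=30/89, mR=-2505/11392; mL+mR=15/128 → advance +1; mR−mL=-6345/11392 → turn -1·90°
n=4: pose=(5,-4,N); sL=120/313, sR=24/101; mL=24/101, mR=-1452/31613; mL+mR=60/313 → advance +1; mR−mL=-8964/31613 → turn -1·90°
n=5: pose=(5,-3,E); sL=12/37, sR=60/257; mL=60/257, mR=-678/9509; mL+mR=6/37 → advance +1; mR−mL=-2898/9509 → turn -1·90°
n=6: pose=(6,-3,S); sL=120/569, sR=24/73; mL=24/73, mR=-9276/41537; mL+mR=60/569 → advance +1; mR−mL=-22932/41537 → turn -1·90°
n=7: pose=(6,-4,W); sL=15/64, sR=30/89; mL=30/89, mR=-2505/11392; mL+mR=15/128 → advance +1; mR−mL=-6345/11392 → turn -1·90°

0 120/313 24/101 24/101 -1452/31613 5 -4 N
1 12/37 60/257 60/257 -678/9509 5 -3 E
2 120/569 24/73 24/73 -9276/41537 6 -3 S
3 15/64 30/89 30/89 -2505/11392 6 -4 W
4 120/313 24/101 24/101 -1452/31613 5 -4 N
5 12/37 60/257 60/257 -678/9509 5 -3 E
6 120/569 24/73 24/73 -9276/41537 6 -3 S
7 15/64 30/89 30/89 -2505/11392 6 -4 W
final 5 -4 N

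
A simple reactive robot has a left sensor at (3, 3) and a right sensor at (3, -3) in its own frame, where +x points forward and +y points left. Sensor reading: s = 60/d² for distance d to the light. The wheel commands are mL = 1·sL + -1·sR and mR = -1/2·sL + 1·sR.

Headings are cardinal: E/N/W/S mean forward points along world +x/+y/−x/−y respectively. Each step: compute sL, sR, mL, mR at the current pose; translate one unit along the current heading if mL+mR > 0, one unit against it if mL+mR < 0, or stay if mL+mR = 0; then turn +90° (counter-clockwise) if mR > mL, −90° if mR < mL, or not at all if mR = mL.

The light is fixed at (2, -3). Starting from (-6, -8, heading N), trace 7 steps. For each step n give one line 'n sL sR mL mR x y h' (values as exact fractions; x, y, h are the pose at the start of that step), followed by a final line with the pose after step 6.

n=0: pose=(-6,-8,N); sL=12/25, sR=60/29; mL=-1152/725, mR=1326/725; mL+mR=6/25 → advance +1; mR−mL=2478/725 → turn +1·90°
n=1: pose=(-6,-7,W); sL=6/17, sR=30/61; mL=-144/1037, mR=327/1037; mL+mR=3/17 → advance +1; mR−mL=471/1037 → turn +1·90°
n=2: pose=(-7,-7,S); sL=12/17, sR=60/193; mL=1296/3281, mR=-138/3281; mL+mR=6/17 → advance +1; mR−mL=-1434/3281 → turn -1·90°
n=3: pose=(-7,-8,W); sL=15/52, sR=15/37; mL=-225/1924, mR=1005/3848; mL+mR=15/104 → advance +1; mR−mL=1455/3848 → turn +1·90°
n=4: pose=(-8,-8,S); sL=60/113, sR=60/233; mL=7200/26329, mR=-210/26329; mL+mR=30/113 → advance +1; mR−mL=-7410/26329 → turn -1·90°
n=5: pose=(-8,-9,W); sL=6/25, sR=30/89; mL=-216/2225, mR=483/2225; mL+mR=3/25 → advance +1; mR−mL=699/2225 → turn +1·90°
n=6: pose=(-9,-9,S); sL=12/29, sR=60/277; mL=1584/8033, mR=78/8033; mL+mR=6/29 → advance +1; mR−mL=-1506/8033 → turn -1·90°

0 12/25 60/29 -1152/725 1326/725 -6 -8 N
1 6/17 30/61 -144/1037 327/1037 -6 -7 W
2 12/17 60/193 1296/3281 -138/3281 -7 -7 S
3 15/52 15/37 -225/1924 1005/3848 -7 -8 W
4 60/113 60/233 7200/26329 -210/26329 -8 -8 S
5 6/25 30/89 -216/2225 483/2225 -8 -9 W
6 12/29 60/277 1584/8033 78/8033 -9 -9 S
final -9 -10 W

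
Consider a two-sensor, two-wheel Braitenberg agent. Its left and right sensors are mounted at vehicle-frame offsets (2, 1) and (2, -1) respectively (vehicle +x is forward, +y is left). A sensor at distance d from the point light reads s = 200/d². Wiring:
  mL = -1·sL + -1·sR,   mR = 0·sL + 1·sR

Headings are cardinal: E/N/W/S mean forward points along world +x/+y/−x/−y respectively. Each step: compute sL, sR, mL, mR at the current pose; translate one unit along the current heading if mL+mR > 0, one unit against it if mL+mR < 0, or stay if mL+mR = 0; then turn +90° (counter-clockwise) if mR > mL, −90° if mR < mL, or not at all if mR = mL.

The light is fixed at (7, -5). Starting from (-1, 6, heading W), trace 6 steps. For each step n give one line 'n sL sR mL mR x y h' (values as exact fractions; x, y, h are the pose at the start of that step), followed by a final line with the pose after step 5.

n=0: pose=(-1,6,W); sL=1, sR=50/61; mL=-111/61, mR=50/61; mL+mR=-1 → advance -1; mR−mL=161/61 → turn +1·90°
n=1: pose=(0,6,S); sL=200/117, sR=40/29; mL=-10480/3393, mR=40/29; mL+mR=-200/117 → advance -1; mR−mL=15160/3393 → turn +1·90°
n=2: pose=(0,7,E); sL=100/97, sR=100/73; mL=-17000/7081, mR=100/73; mL+mR=-100/97 → advance -1; mR−mL=26700/7081 → turn +1·90°
n=3: pose=(-1,7,N); sL=200/277, sR=40/49; mL=-20880/13573, mR=40/49; mL+mR=-200/277 → advance -1; mR−mL=31960/13573 → turn +1·90°
n=4: pose=(-1,6,W); sL=1, sR=50/61; mL=-111/61, mR=50/61; mL+mR=-1 → advance -1; mR−mL=161/61 → turn +1·90°
n=5: pose=(0,6,S); sL=200/117, sR=40/29; mL=-10480/3393, mR=40/29; mL+mR=-200/117 → advance -1; mR−mL=15160/3393 → turn +1·90°

0 1 50/61 -111/61 50/61 -1 6 W
1 200/117 40/29 -10480/3393 40/29 0 6 S
2 100/97 100/73 -17000/7081 100/73 0 7 E
3 200/277 40/49 -20880/13573 40/49 -1 7 N
4 1 50/61 -111/61 50/61 -1 6 W
5 200/117 40/29 -10480/3393 40/29 0 6 S
final 0 7 E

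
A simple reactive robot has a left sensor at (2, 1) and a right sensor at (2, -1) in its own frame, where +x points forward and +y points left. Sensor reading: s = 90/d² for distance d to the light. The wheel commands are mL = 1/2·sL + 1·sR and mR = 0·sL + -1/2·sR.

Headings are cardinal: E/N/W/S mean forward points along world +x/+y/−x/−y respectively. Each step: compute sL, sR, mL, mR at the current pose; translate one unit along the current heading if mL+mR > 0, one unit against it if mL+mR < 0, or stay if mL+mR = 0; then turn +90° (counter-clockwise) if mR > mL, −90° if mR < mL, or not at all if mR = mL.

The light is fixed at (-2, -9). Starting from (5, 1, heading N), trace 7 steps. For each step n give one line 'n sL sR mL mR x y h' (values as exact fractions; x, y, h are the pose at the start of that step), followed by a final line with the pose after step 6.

n=0: pose=(5,1,N); sL=1/2, sR=45/104; mL=71/104, mR=-45/208; mL+mR=97/208 → advance +1; mR−mL=-187/208 → turn -1·90°
n=1: pose=(5,2,E); sL=2/5, sR=90/181; mL=631/905, mR=-45/181; mL+mR=406/905 → advance +1; mR−mL=-856/905 → turn -1·90°
n=2: pose=(6,2,S); sL=5/9, sR=9/13; mL=227/234, mR=-9/26; mL+mR=73/117 → advance +1; mR−mL=-154/117 → turn -1·90°
n=3: pose=(6,1,W); sL=10/13, sR=90/157; mL=1955/2041, mR=-45/157; mL+mR=1370/2041 → advance +1; mR−mL=-2540/2041 → turn -1·90°
n=4: pose=(5,1,N); sL=1/2, sR=45/104; mL=71/104, mR=-45/208; mL+mR=97/208 → advance +1; mR−mL=-187/208 → turn -1·90°
n=5: pose=(5,2,E); sL=2/5, sR=90/181; mL=631/905, mR=-45/181; mL+mR=406/905 → advance +1; mR−mL=-856/905 → turn -1·90°
n=6: pose=(6,2,S); sL=5/9, sR=9/13; mL=227/234, mR=-9/26; mL+mR=73/117 → advance +1; mR−mL=-154/117 → turn -1·90°

0 1/2 45/104 71/104 -45/208 5 1 N
1 2/5 90/181 631/905 -45/181 5 2 E
2 5/9 9/13 227/234 -9/26 6 2 S
3 10/13 90/157 1955/2041 -45/157 6 1 W
4 1/2 45/104 71/104 -45/208 5 1 N
5 2/5 90/181 631/905 -45/181 5 2 E
6 5/9 9/13 227/234 -9/26 6 2 S
final 6 1 W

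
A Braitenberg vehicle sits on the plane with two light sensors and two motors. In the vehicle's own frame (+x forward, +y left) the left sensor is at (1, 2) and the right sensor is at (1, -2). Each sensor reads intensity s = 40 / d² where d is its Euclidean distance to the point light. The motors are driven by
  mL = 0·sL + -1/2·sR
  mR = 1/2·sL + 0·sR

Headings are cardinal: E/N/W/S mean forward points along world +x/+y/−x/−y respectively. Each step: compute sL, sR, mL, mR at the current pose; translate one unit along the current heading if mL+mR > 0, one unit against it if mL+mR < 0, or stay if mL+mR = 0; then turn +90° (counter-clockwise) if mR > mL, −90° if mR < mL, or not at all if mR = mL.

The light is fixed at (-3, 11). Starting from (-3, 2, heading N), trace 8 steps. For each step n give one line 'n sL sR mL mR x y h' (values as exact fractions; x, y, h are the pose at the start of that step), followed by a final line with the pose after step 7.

n=0: pose=(-3,2,N); sL=10/17, sR=10/17; mL=-5/17, mR=5/17; mL+mR=0 → advance +0; mR−mL=10/17 → turn +1·90°
n=1: pose=(-3,2,W); sL=20/61, sR=4/5; mL=-2/5, mR=10/61; mL+mR=-72/305 → advance -1; mR−mL=172/305 → turn +1·90°
n=2: pose=(-2,2,S); sL=40/109, sR=40/101; mL=-20/101, mR=20/109; mL+mR=-160/11009 → advance -1; mR−mL=4200/11009 → turn +1·90°
n=3: pose=(-2,3,E); sL=1, sR=5/13; mL=-5/26, mR=1/2; mL+mR=4/13 → advance +1; mR−mL=9/13 → turn +1·90°
n=4: pose=(-1,3,N); sL=40/49, sR=8/13; mL=-4/13, mR=20/49; mL+mR=64/637 → advance +1; mR−mL=456/637 → turn +1·90°
n=5: pose=(-1,4,W); sL=20/41, sR=20/13; mL=-10/13, mR=10/41; mL+mR=-280/533 → advance -1; mR−mL=540/533 → turn +1·90°
n=6: pose=(0,4,S); sL=40/89, sR=8/13; mL=-4/13, mR=20/89; mL+mR=-96/1157 → advance -1; mR−mL=616/1157 → turn +1·90°
n=7: pose=(0,5,E); sL=5/4, sR=1/2; mL=-1/4, mR=5/8; mL+mR=3/8 → advance +1; mR−mL=7/8 → turn +1·90°

0 10/17 10/17 -5/17 5/17 -3 2 N
1 20/61 4/5 -2/5 10/61 -3 2 W
2 40/109 40/101 -20/101 20/109 -2 2 S
3 1 5/13 -5/26 1/2 -2 3 E
4 40/49 8/13 -4/13 20/49 -1 3 N
5 20/41 20/13 -10/13 10/41 -1 4 W
6 40/89 8/13 -4/13 20/89 0 4 S
7 5/4 1/2 -1/4 5/8 0 5 E
final 1 5 N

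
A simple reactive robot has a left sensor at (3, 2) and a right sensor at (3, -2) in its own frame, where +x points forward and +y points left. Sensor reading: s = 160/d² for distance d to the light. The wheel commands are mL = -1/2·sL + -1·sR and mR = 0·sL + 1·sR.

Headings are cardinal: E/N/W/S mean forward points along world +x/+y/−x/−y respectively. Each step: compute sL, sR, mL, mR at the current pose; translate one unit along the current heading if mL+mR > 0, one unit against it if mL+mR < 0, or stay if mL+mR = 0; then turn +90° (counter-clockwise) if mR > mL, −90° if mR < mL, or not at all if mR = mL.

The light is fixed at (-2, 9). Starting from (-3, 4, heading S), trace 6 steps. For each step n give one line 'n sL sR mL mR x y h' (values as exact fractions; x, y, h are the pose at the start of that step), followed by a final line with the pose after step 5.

0 32/13 160/73 -3248/949 160/73 -3 4 S
1 20 4 -14 4 -3 5 E
2 160/17 160 -2800/17 160 -4 5 N
3 80/37 80/17 -3640/629 80/17 -4 4 W
4 32/13 160/73 -3248/949 160/73 -3 4 S
5 20 4 -14 4 -3 5 E
final -4 5 N

n=0: pose=(-3,4,S); sL=32/13, sR=160/73; mL=-3248/949, mR=160/73; mL+mR=-16/13 → advance -1; mR−mL=5328/949 → turn +1·90°
n=1: pose=(-3,5,E); sL=20, sR=4; mL=-14, mR=4; mL+mR=-10 → advance -1; mR−mL=18 → turn +1·90°
n=2: pose=(-4,5,N); sL=160/17, sR=160; mL=-2800/17, mR=160; mL+mR=-80/17 → advance -1; mR−mL=5520/17 → turn +1·90°
n=3: pose=(-4,4,W); sL=80/37, sR=80/17; mL=-3640/629, mR=80/17; mL+mR=-40/37 → advance -1; mR−mL=6600/629 → turn +1·90°
n=4: pose=(-3,4,S); sL=32/13, sR=160/73; mL=-3248/949, mR=160/73; mL+mR=-16/13 → advance -1; mR−mL=5328/949 → turn +1·90°
n=5: pose=(-3,5,E); sL=20, sR=4; mL=-14, mR=4; mL+mR=-10 → advance -1; mR−mL=18 → turn +1·90°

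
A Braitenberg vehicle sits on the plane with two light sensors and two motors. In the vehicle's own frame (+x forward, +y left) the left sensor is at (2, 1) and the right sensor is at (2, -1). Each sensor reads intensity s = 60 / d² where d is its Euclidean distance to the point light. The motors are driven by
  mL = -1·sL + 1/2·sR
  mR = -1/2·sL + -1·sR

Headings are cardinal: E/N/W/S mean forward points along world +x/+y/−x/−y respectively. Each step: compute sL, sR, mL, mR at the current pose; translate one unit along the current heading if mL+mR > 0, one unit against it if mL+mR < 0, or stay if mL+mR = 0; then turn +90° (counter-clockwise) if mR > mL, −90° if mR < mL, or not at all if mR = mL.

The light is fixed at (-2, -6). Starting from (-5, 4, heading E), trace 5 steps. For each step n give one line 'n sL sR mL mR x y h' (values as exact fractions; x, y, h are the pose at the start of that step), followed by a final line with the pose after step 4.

n=0: pose=(-5,4,E); sL=30/61, sR=30/41; mL=-315/2501, mR=-2445/2501; mL+mR=-2760/2501 → advance -1; mR−mL=-2130/2501 → turn -1·90°
n=1: pose=(-6,4,S); sL=60/73, sR=60/89; mL=-3150/6497, mR=-7050/6497; mL+mR=-10200/6497 → advance -1; mR−mL=-3900/6497 → turn -1·90°
n=2: pose=(-6,5,W); sL=15/34, sR=1/3; mL=-14/51, mR=-113/204; mL+mR=-169/204 → advance -1; mR−mL=-19/68 → turn -1·90°
n=3: pose=(-5,5,N); sL=12/37, sR=60/173; mL=-966/6401, mR=-3258/6401; mL+mR=-4224/6401 → advance -1; mR−mL=-2292/6401 → turn -1·90°
n=4: pose=(-5,4,E); sL=30/61, sR=30/41; mL=-315/2501, mR=-2445/2501; mL+mR=-2760/2501 → advance -1; mR−mL=-2130/2501 → turn -1·90°

0 30/61 30/41 -315/2501 -2445/2501 -5 4 E
1 60/73 60/89 -3150/6497 -7050/6497 -6 4 S
2 15/34 1/3 -14/51 -113/204 -6 5 W
3 12/37 60/173 -966/6401 -3258/6401 -5 5 N
4 30/61 30/41 -315/2501 -2445/2501 -5 4 E
final -6 4 S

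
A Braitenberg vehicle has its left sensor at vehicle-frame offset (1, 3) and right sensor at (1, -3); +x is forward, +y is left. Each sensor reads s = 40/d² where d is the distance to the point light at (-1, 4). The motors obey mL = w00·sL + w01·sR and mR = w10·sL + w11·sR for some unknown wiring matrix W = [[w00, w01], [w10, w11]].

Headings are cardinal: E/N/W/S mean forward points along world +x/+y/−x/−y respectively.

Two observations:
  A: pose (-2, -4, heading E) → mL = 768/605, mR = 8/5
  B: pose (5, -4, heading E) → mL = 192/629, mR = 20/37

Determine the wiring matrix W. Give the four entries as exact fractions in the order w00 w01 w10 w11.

obs A: pose=(-2,-4,E) → sL=8/5, sR=40/121, mL=768/605, mR=8/5
obs B: pose=(5,-4,E) → sL=20/37, sR=4/17, mL=192/629, mR=20/37
sensor matrix S = [[8/5, 40/121], [20/37, 4/17]]; det S = 75264/380545
solve [mL_A; mL_B] = S·[w00; w01] and [mR_A; mR_B] = S·[w10; w11]:
  w00 = 1, w01 = -1, w10 = 1, w11 = 0

1 -1 1 0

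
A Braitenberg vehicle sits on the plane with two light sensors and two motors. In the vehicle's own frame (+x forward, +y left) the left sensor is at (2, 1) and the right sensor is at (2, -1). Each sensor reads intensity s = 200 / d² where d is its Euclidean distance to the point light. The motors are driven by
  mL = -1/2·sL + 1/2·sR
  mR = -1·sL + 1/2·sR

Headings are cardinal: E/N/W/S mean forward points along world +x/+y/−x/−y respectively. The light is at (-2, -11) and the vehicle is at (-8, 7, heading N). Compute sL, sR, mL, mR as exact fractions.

200/449 8/17 96/7633 -1604/7633

left sensor world pos  = (-9, 9); dL² = 449
right sensor world pos = (-7, 9); dR² = 425
sL = 200/449 = 200/449
sR = 200/425 = 8/17
mL = -1/2·sL + 1/2·sR = 96/7633
mR = -1·sL + 1/2·sR = -1604/7633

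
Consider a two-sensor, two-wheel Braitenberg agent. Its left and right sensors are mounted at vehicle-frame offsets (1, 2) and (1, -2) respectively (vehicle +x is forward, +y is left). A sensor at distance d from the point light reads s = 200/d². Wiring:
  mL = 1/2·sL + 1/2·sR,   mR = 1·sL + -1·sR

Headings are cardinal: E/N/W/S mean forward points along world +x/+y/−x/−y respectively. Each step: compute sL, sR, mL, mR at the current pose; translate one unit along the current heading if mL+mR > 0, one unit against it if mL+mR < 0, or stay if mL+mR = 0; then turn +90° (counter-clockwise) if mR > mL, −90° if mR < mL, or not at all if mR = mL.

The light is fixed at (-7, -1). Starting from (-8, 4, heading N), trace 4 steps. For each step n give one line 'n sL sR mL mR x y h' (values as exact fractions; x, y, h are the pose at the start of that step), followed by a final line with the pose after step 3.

n=0: pose=(-8,4,N); sL=40/9, sR=200/37; mL=1640/333, mR=-320/333; mL+mR=440/111 → advance +1; mR−mL=-1960/333 → turn -1·90°
n=1: pose=(-8,5,E); sL=25/8, sR=25/2; mL=125/16, mR=-75/8; mL+mR=-25/16 → advance -1; mR−mL=-275/16 → turn -1·90°
n=2: pose=(-9,5,S); sL=8, sR=200/41; mL=264/41, mR=128/41; mL+mR=392/41 → advance +1; mR−mL=-136/41 → turn -1·90°
n=3: pose=(-9,4,W); sL=100/9, sR=100/29; mL=1900/261, mR=2000/261; mL+mR=1300/87 → advance +1; mR−mL=100/261 → turn +1·90°

0 40/9 200/37 1640/333 -320/333 -8 4 N
1 25/8 25/2 125/16 -75/8 -8 5 E
2 8 200/41 264/41 128/41 -9 5 S
3 100/9 100/29 1900/261 2000/261 -9 4 W
final -10 4 S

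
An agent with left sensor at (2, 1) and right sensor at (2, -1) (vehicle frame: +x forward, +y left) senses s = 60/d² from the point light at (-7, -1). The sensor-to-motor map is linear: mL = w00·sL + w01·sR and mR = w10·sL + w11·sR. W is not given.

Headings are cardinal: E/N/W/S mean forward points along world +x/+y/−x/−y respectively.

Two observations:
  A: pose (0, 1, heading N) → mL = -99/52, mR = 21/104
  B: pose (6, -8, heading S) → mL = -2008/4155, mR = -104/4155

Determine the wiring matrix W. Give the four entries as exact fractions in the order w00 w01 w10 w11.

obs A: pose=(0,1,N) → sL=15/13, sR=3/4, mL=-99/52, mR=21/104
obs B: pose=(6,-8,S) → sL=60/277, sR=4/15, mL=-2008/4155, mR=-104/4155
sensor matrix S = [[15/13, 3/4], [60/277, 4/15]]; det S = 523/3601
solve [mL_A; mL_B] = S·[w00; w01] and [mR_A; mR_B] = S·[w10; w11]:
  w00 = -1, w01 = -1, w10 = 1/2, w11 = -1/2

-1 -1 1/2 -1/2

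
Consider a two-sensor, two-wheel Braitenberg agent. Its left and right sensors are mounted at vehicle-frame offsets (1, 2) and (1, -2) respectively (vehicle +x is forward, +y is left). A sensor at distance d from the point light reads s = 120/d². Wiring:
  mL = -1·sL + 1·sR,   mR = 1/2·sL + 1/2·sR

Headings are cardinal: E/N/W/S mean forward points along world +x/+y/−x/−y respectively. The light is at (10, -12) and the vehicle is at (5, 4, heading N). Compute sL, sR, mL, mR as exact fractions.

left sensor world pos  = (3, 5); dL² = 338
right sensor world pos = (7, 5); dR² = 298
sL = 120/338 = 60/169
sR = 120/298 = 60/149
mL = -1·sL + 1·sR = 1200/25181
mR = 1/2·sL + 1/2·sR = 9540/25181

60/169 60/149 1200/25181 9540/25181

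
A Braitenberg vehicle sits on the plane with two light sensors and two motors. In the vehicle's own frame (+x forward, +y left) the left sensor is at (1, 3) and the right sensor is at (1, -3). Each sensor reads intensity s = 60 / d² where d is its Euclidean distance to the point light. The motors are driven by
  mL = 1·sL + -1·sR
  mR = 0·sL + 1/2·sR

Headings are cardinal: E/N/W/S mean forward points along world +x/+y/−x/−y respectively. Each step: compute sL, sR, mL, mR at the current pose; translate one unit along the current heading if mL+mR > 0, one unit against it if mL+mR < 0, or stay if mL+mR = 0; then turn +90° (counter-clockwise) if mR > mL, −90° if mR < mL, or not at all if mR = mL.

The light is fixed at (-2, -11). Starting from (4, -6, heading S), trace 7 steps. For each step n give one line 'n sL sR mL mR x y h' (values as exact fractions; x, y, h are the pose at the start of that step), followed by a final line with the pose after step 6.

n=0: pose=(4,-6,S); sL=60/97, sR=12/5; mL=-864/485, mR=6/5; mL+mR=-282/485 → advance -1; mR−mL=1446/485 → turn +1·90°
n=1: pose=(4,-5,E); sL=6/13, sR=30/29; mL=-216/377, mR=15/29; mL+mR=-21/377 → advance -1; mR−mL=411/377 → turn +1·90°
n=2: pose=(3,-5,N); sL=60/53, sR=60/113; mL=3600/5989, mR=30/113; mL+mR=5190/5989 → advance +1; mR−mL=-2010/5989 → turn -1·90°
n=3: pose=(3,-4,E); sL=15/34, sR=15/13; mL=-315/442, mR=15/26; mL+mR=-30/221 → advance -1; mR−mL=285/221 → turn +1·90°
n=4: pose=(2,-4,N); sL=12/13, sR=60/113; mL=576/1469, mR=30/113; mL+mR=966/1469 → advance +1; mR−mL=-186/1469 → turn -1·90°
n=5: pose=(2,-3,E); sL=30/73, sR=6/5; mL=-288/365, mR=3/5; mL+mR=-69/365 → advance -1; mR−mL=507/365 → turn +1·90°
n=6: pose=(1,-3,N); sL=20/27, sR=20/39; mL=80/351, mR=10/39; mL+mR=170/351 → advance +1; mR−mL=10/351 → turn +1·90°

0 60/97 12/5 -864/485 6/5 4 -6 S
1 6/13 30/29 -216/377 15/29 4 -5 E
2 60/53 60/113 3600/5989 30/113 3 -5 N
3 15/34 15/13 -315/442 15/26 3 -4 E
4 12/13 60/113 576/1469 30/113 2 -4 N
5 30/73 6/5 -288/365 3/5 2 -3 E
6 20/27 20/39 80/351 10/39 1 -3 N
final 1 -2 W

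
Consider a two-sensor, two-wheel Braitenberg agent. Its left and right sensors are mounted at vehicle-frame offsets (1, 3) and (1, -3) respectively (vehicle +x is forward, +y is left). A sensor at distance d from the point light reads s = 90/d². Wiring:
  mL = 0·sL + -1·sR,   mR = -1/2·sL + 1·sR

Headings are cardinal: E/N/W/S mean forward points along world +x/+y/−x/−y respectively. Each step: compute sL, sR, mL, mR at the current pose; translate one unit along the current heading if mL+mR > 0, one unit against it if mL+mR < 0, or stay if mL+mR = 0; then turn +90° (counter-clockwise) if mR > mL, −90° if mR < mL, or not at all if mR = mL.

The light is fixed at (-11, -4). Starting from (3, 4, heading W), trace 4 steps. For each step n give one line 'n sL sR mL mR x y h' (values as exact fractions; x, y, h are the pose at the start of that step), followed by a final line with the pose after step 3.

0 45/97 9/29 -9/29 441/5626 3 4 W
1 90/373 90/193 -90/193 24885/71989 4 4 S
2 9/40 45/146 -45/146 1143/5840 4 5 E
3 90/221 90/389 -90/389 2385/85969 3 5 N
final 3 4 W

n=0: pose=(3,4,W); sL=45/97, sR=9/29; mL=-9/29, mR=441/5626; mL+mR=-45/194 → advance -1; mR−mL=2187/5626 → turn +1·90°
n=1: pose=(4,4,S); sL=90/373, sR=90/193; mL=-90/193, mR=24885/71989; mL+mR=-45/373 → advance -1; mR−mL=58455/71989 → turn +1·90°
n=2: pose=(4,5,E); sL=9/40, sR=45/146; mL=-45/146, mR=1143/5840; mL+mR=-9/80 → advance -1; mR−mL=2943/5840 → turn +1·90°
n=3: pose=(3,5,N); sL=90/221, sR=90/389; mL=-90/389, mR=2385/85969; mL+mR=-45/221 → advance -1; mR−mL=22275/85969 → turn +1·90°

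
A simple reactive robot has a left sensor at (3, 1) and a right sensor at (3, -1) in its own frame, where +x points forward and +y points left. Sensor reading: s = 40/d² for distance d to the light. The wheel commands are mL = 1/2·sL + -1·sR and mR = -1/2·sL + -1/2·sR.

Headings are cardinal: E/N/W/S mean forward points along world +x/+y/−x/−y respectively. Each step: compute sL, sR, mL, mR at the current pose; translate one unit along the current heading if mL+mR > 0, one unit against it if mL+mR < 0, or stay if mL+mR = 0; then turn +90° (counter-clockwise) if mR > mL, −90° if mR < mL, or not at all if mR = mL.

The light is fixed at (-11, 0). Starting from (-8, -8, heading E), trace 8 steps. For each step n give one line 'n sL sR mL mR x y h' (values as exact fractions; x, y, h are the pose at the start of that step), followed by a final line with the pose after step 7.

n=0: pose=(-8,-8,E); sL=8/17, sR=40/117; mL=-212/1989, mR=-808/1989; mL+mR=-20/39 → advance -1; mR−mL=-596/1989 → turn -1·90°
n=1: pose=(-9,-8,S); sL=4/13, sR=20/61; mL=-138/793, mR=-252/793; mL+mR=-30/61 → advance -1; mR−mL=-114/793 → turn -1·90°
n=2: pose=(-9,-7,W); sL=8/13, sR=40/37; mL=-372/481, mR=-408/481; mL+mR=-60/37 → advance -1; mR−mL=-36/481 → turn -1·90°
n=3: pose=(-8,-7,N); sL=2, sR=5/4; mL=-1/4, mR=-13/8; mL+mR=-15/8 → advance -1; mR−mL=-11/8 → turn -1·90°
n=4: pose=(-8,-8,E); sL=8/17, sR=40/117; mL=-212/1989, mR=-808/1989; mL+mR=-20/39 → advance -1; mR−mL=-596/1989 → turn -1·90°
n=5: pose=(-9,-8,S); sL=4/13, sR=20/61; mL=-138/793, mR=-252/793; mL+mR=-30/61 → advance -1; mR−mL=-114/793 → turn -1·90°
n=6: pose=(-9,-7,W); sL=8/13, sR=40/37; mL=-372/481, mR=-408/481; mL+mR=-60/37 → advance -1; mR−mL=-36/481 → turn -1·90°
n=7: pose=(-8,-7,N); sL=2, sR=5/4; mL=-1/4, mR=-13/8; mL+mR=-15/8 → advance -1; mR−mL=-11/8 → turn -1·90°

0 8/17 40/117 -212/1989 -808/1989 -8 -8 E
1 4/13 20/61 -138/793 -252/793 -9 -8 S
2 8/13 40/37 -372/481 -408/481 -9 -7 W
3 2 5/4 -1/4 -13/8 -8 -7 N
4 8/17 40/117 -212/1989 -808/1989 -8 -8 E
5 4/13 20/61 -138/793 -252/793 -9 -8 S
6 8/13 40/37 -372/481 -408/481 -9 -7 W
7 2 5/4 -1/4 -13/8 -8 -7 N
final -8 -8 E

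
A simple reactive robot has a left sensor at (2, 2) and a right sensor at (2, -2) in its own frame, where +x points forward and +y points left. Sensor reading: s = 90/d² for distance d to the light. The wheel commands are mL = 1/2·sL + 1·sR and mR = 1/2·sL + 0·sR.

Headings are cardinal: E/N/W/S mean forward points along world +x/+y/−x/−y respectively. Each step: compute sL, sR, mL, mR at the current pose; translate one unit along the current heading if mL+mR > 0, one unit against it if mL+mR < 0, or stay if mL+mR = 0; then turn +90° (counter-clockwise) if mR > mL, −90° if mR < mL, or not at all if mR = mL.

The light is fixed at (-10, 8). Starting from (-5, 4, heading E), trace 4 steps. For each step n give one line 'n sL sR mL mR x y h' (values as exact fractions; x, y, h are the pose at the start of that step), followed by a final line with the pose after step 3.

0 90/53 18/17 1719/901 45/53 -5 4 E
1 9/10 45/26 567/260 9/20 -4 4 S
2 18/13 18/5 279/65 9/13 -4 3 W
3 5 45/29 235/58 5/2 -5 3 N
final -5 4 E

n=0: pose=(-5,4,E); sL=90/53, sR=18/17; mL=1719/901, mR=45/53; mL+mR=2484/901 → advance +1; mR−mL=-18/17 → turn -1·90°
n=1: pose=(-4,4,S); sL=9/10, sR=45/26; mL=567/260, mR=9/20; mL+mR=171/65 → advance +1; mR−mL=-45/26 → turn -1·90°
n=2: pose=(-4,3,W); sL=18/13, sR=18/5; mL=279/65, mR=9/13; mL+mR=324/65 → advance +1; mR−mL=-18/5 → turn -1·90°
n=3: pose=(-5,3,N); sL=5, sR=45/29; mL=235/58, mR=5/2; mL+mR=190/29 → advance +1; mR−mL=-45/29 → turn -1·90°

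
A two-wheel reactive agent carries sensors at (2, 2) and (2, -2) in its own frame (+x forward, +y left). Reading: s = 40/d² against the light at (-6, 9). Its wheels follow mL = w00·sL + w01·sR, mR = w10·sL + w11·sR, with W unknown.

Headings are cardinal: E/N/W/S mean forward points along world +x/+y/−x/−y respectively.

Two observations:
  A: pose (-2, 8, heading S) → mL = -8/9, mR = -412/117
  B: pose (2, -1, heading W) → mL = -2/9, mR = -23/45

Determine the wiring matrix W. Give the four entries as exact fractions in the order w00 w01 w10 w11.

obs A: pose=(-2,8,S) → sL=8/9, sR=40/13, mL=-8/9, mR=-412/117
obs B: pose=(2,-1,W) → sL=2/9, sR=2/5, mL=-2/9, mR=-23/45
sensor matrix S = [[8/9, 40/13], [2/9, 2/5]]; det S = -64/195
solve [mL_A; mL_B] = S·[w00; w01] and [mR_A; mR_B] = S·[w10; w11]:
  w00 = -1, w01 = 0, w10 = -1/2, w11 = -1

-1 0 -1/2 -1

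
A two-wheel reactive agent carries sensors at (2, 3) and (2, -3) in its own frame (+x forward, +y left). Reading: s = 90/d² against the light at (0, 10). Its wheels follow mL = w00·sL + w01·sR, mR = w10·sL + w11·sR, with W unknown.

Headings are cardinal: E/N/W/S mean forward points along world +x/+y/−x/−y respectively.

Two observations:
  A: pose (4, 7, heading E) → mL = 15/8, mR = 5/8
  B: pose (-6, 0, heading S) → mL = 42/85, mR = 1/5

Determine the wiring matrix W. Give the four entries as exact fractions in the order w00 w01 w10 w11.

1/2 1/2 0 1/2

obs A: pose=(4,7,E) → sL=5/2, sR=5/4, mL=15/8, mR=5/8
obs B: pose=(-6,0,S) → sL=10/17, sR=2/5, mL=42/85, mR=1/5
sensor matrix S = [[5/2, 5/4], [10/17, 2/5]]; det S = 9/34
solve [mL_A; mL_B] = S·[w00; w01] and [mR_A; mR_B] = S·[w10; w11]:
  w00 = 1/2, w01 = 1/2, w10 = 0, w11 = 1/2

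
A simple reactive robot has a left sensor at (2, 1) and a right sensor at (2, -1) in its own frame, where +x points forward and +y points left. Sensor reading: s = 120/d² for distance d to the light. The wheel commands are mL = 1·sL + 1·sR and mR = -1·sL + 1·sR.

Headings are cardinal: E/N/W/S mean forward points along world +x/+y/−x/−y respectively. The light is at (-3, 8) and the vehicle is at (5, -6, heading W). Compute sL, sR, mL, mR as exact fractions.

40/87 24/41 3728/3567 448/3567

left sensor world pos  = (3, -7); dL² = 261
right sensor world pos = (3, -5); dR² = 205
sL = 120/261 = 40/87
sR = 120/205 = 24/41
mL = 1·sL + 1·sR = 3728/3567
mR = -1·sL + 1·sR = 448/3567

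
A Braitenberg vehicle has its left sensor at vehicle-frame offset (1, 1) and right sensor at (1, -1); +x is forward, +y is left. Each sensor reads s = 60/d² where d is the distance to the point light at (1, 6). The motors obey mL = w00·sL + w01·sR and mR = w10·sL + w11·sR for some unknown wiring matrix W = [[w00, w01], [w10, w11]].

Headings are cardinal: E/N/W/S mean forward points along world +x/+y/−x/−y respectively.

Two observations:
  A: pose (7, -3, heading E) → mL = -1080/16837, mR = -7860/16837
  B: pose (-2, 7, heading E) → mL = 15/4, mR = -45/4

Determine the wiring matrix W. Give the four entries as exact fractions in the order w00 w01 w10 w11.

obs A: pose=(7,-3,E) → sL=60/113, sR=60/149, mL=-1080/16837, mR=-7860/16837
obs B: pose=(-2,7,E) → sL=15/2, sR=15, mL=15/4, mR=-45/4
sensor matrix S = [[60/113, 60/149], [15/2, 15]]; det S = 83250/16837
solve [mL_A; mL_B] = S·[w00; w01] and [mR_A; mR_B] = S·[w10; w11]:
  w00 = -1/2, w01 = 1/2, w10 = -1/2, w11 = -1/2

-1/2 1/2 -1/2 -1/2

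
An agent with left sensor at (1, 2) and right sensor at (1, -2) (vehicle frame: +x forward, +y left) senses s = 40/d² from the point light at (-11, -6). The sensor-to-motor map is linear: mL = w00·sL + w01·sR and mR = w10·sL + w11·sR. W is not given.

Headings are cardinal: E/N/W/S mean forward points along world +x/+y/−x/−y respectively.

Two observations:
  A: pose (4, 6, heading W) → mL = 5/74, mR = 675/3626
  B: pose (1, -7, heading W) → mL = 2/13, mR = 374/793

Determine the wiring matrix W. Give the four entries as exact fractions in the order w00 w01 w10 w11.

1/2 0 1 1/2

obs A: pose=(4,6,W) → sL=5/37, sR=5/49, mL=5/74, mR=675/3626
obs B: pose=(1,-7,W) → sL=4/13, sR=20/61, mL=2/13, mR=374/793
sensor matrix S = [[5/37, 5/49], [4/13, 20/61]]; det S = 18560/1437709
solve [mL_A; mL_B] = S·[w00; w01] and [mR_A; mR_B] = S·[w10; w11]:
  w00 = 1/2, w01 = 0, w10 = 1, w11 = 1/2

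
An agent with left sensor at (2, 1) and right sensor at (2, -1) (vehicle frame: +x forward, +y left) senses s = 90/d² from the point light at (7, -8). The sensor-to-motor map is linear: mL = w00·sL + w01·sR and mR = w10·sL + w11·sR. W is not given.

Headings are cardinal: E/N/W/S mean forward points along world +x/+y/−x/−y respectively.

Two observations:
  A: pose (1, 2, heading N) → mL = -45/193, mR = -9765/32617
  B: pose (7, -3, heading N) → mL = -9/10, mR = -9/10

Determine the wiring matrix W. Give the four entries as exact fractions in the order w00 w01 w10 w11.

obs A: pose=(1,2,N) → sL=90/193, sR=90/169, mL=-45/193, mR=-9765/32617
obs B: pose=(7,-3,N) → sL=9/5, sR=9/5, mL=-9/10, mR=-9/10
sensor matrix S = [[90/193, 90/169], [9/5, 9/5]]; det S = -3888/32617
solve [mL_A; mL_B] = S·[w00; w01] and [mR_A; mR_B] = S·[w10; w11]:
  w00 = -1/2, w01 = 0, w10 = 1/2, w11 = -1

-1/2 0 1/2 -1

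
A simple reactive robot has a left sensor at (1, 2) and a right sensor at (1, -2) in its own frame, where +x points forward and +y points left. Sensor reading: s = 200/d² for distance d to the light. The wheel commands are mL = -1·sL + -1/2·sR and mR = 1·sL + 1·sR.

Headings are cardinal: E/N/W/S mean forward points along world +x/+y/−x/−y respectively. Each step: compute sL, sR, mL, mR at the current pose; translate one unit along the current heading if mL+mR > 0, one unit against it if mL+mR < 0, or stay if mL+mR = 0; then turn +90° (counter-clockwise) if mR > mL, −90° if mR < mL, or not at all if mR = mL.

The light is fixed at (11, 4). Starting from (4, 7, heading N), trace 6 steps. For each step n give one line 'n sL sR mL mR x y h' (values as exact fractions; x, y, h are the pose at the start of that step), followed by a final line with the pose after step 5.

n=0: pose=(4,7,N); sL=200/97, sR=200/41; mL=-17900/3977, mR=27600/3977; mL+mR=100/41 → advance +1; mR−mL=45500/3977 → turn +1·90°
n=1: pose=(4,8,W); sL=50/17, sR=2; mL=-67/17, mR=84/17; mL+mR=1 → advance +1; mR−mL=151/17 → turn +1·90°
n=2: pose=(3,8,S); sL=40/9, sR=200/109; mL=-5260/981, mR=6160/981; mL+mR=100/109 → advance +1; mR−mL=11420/981 → turn +1·90°
n=3: pose=(3,7,E); sL=100/37, sR=4; mL=-174/37, mR=248/37; mL+mR=2 → advance +1; mR−mL=422/37 → turn +1·90°
n=4: pose=(4,7,N); sL=200/97, sR=200/41; mL=-17900/3977, mR=27600/3977; mL+mR=100/41 → advance +1; mR−mL=45500/3977 → turn +1·90°
n=5: pose=(4,8,W); sL=50/17, sR=2; mL=-67/17, mR=84/17; mL+mR=1 → advance +1; mR−mL=151/17 → turn +1·90°

0 200/97 200/41 -17900/3977 27600/3977 4 7 N
1 50/17 2 -67/17 84/17 4 8 W
2 40/9 200/109 -5260/981 6160/981 3 8 S
3 100/37 4 -174/37 248/37 3 7 E
4 200/97 200/41 -17900/3977 27600/3977 4 7 N
5 50/17 2 -67/17 84/17 4 8 W
final 3 8 S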